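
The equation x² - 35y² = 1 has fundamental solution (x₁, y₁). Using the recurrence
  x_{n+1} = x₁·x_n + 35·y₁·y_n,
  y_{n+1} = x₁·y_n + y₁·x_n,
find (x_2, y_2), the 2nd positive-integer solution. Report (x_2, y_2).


Step 1: Find the fundamental solution (x₁, y₁) of x² - 35y² = 1.
  Expand √35 as a continued fraction. a₀ = ⌊√35⌋ = 5; iterate m_{k+1} = d_k·a_k − m_k, d_{k+1} = (35 − m_{k+1}²)/d_k, a_{k+1} = ⌊(a₀ + m_{k+1})/d_{k+1}⌋ (starting m₀ = 0, d₀ = 1), with convergents p_k = a_k·p_{k-1} + p_{k-2}, q_k = a_k·q_{k-1} + q_{k-2} (p₋₁ = 1, q₋₁ = 0):
  k = 0: a₀ = 5; p₀/q₀ = 5/1; p₀² − 35·q₀² = 25 − 35 = -10.
  k = 1: m = 5, d = 10, a = ⌊(5 + 5)/10⌋ = 1; p/q = (1·5 + 1)/(1·1 + 0) = 6/1; p² − 35·q² = 36 − 35 = 1.
  The first convergent with p² − 35·q² = 1 gives the fundamental solution (x₁, y₁) = (6, 1).
Step 2: Apply the recurrence (x_{n+1}, y_{n+1}) = (x₁x_n + 35y₁y_n, x₁y_n + y₁x_n) repeatedly.
  From (x_1, y_1) = (6, 1): x_2 = 6·6 + 35·1·1 = 71; y_2 = 6·1 + 1·6 = 12.
Step 3: Verify x_2² - 35·y_2² = 5041 - 5040 = 1 (should be 1). ✓

(x_1, y_1) = (6, 1); (x_2, y_2) = (71, 12).


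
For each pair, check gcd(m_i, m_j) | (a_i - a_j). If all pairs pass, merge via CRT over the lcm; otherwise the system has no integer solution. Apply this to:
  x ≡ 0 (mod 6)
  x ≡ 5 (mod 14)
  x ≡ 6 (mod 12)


Moduli 6, 14, 12 are not pairwise coprime, so CRT works modulo lcm(m_i) when all pairwise compatibility conditions hold.
Pairwise compatibility: gcd(m_i, m_j) must divide a_i - a_j for every pair.
Merge one congruence at a time:
  Start: x ≡ 0 (mod 6).
  Combine with x ≡ 5 (mod 14): gcd(6, 14) = 2, and 5 - 0 = 5 is NOT divisible by 2.
    ⇒ system is inconsistent (no integer solution).

No solution (the system is inconsistent).


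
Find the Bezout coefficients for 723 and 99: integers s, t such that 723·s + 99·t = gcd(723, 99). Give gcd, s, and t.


Euclidean algorithm on (723, 99) — divide until remainder is 0:
  723 = 7 · 99 + 30
  99 = 3 · 30 + 9
  30 = 3 · 9 + 3
  9 = 3 · 3 + 0
gcd(723, 99) = 3.
Track Bezout coefficients alongside the remainders: start with r₀ = 723 = a·1 + b·0 (s = 1, t = 0) and r₁ = 99 = a·0 + b·1 (s = 0, t = 1); each new remainder r_{k+1} = r_{k-1} − q_k·r_k inherits s_{k+1} = s_{k-1} − q_k·s_k, t_{k+1} = t_{k-1} − q_k·t_k, so r_k = a·s_k + b·t_k at every step:
  q = 7: r = 30, s = 1 − 7·0 = 1, t = 0 − 7·1 = -7  (check: 723·1 + 99·(-7) = 30)
  q = 3: r = 9, s = 0 − 3·1 = -3, t = 1 − 3·(-7) = 22  (check: 723·(-3) + 99·22 = 9)
  q = 3: r = 3, s = 1 − 3·(-3) = 10, t = -7 − 3·22 = -73  (check: 723·10 + 99·(-73) = 3)
The row with r = 3 (the gcd) gives the Bezout coefficients s = 10, t = -73.
Result: 723 · (10) + 99 · (-73) = 3.

gcd(723, 99) = 3; s = 10, t = -73 (check: 723·10 + 99·(-73) = 3).


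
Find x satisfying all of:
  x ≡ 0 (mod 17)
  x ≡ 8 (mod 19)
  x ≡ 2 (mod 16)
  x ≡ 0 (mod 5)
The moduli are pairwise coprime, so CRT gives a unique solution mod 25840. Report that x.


Product of moduli M = 17 · 19 · 16 · 5 = 25840.
Merge one congruence at a time:
  Start: x ≡ 0 (mod 17).
  Combine with x ≡ 8 (mod 19); new modulus lcm = 323.
    Write x = 0 + 17·t and substitute into x ≡ 8 (mod 19): 17·t ≡ 8 − 0 = 8 (mod 19).
    The inverse of 17 mod 19 is 9 (since 17·9 = 153 = 8·19 + 1), so t ≡ 9·8 = 72 ≡ 15 (mod 19).
    Then x = 0 + 17·15 = 255, valid modulo lcm(17, 19) = 323: x ≡ 255 (mod 323).
  Combine with x ≡ 2 (mod 16); new modulus lcm = 5168.
    Write x = 255 + 323·t and substitute into x ≡ 2 (mod 16): 323·t ≡ 2 − 255 = -253 (mod 16).
    Reduce coefficients mod 16: 3·t ≡ 3 (mod 16).
    The inverse of 3 mod 16 is 11 (since 3·11 = 33 = 2·16 + 1), so t ≡ 11·3 = 33 ≡ 1 (mod 16).
    Then x = 255 + 323·1 = 578, valid modulo lcm(323, 16) = 5168: x ≡ 578 (mod 5168).
  Combine with x ≡ 0 (mod 5); new modulus lcm = 25840.
    Write x = 578 + 5168·t and substitute into x ≡ 0 (mod 5): 5168·t ≡ 0 − 578 = -578 (mod 5).
    Reduce coefficients mod 5: 3·t ≡ 2 (mod 5).
    The inverse of 3 mod 5 is 2 (since 3·2 = 6 = 1·5 + 1), so t ≡ 2·2 = 4 ≡ 4 (mod 5).
    Then x = 578 + 5168·4 = 21250, valid modulo lcm(5168, 5) = 25840: x ≡ 21250 (mod 25840).
Verify against each original: 21250 mod 17 = 0, 21250 mod 19 = 8, 21250 mod 16 = 2, 21250 mod 5 = 0.

x ≡ 21250 (mod 25840).


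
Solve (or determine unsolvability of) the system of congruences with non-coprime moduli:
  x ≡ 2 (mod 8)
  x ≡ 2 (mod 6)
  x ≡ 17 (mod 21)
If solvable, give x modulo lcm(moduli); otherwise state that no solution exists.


Moduli 8, 6, 21 are not pairwise coprime, so CRT works modulo lcm(m_i) when all pairwise compatibility conditions hold.
Pairwise compatibility: gcd(m_i, m_j) must divide a_i - a_j for every pair.
Merge one congruence at a time:
  Start: x ≡ 2 (mod 8).
  Combine with x ≡ 2 (mod 6): gcd(8, 6) = 2; 2 - 2 = 0, which IS divisible by 2, so compatible.
    Write x = 2 + 8·t and substitute into x ≡ 2 (mod 6): 8·t ≡ 2 − 2 = 0 (mod 6).
    Divide the congruence (and modulus) by g = 2: 4·t ≡ 0 (mod 3).
    Reduce coefficients mod 3: 1·t ≡ 0 (mod 3).
    So t ≡ 0 (mod 3).
    Then x = 2 + 8·0 = 2, valid modulo lcm(8, 6) = 24: x ≡ 2 (mod 24).
  Combine with x ≡ 17 (mod 21): gcd(24, 21) = 3; 17 - 2 = 15, which IS divisible by 3, so compatible.
    Write x = 2 + 24·t and substitute into x ≡ 17 (mod 21): 24·t ≡ 17 − 2 = 15 (mod 21).
    Divide the congruence (and modulus) by g = 3: 8·t ≡ 5 (mod 7).
    Reduce coefficients mod 7: 1·t ≡ 5 (mod 7).
    So t ≡ 5 (mod 7).
    Then x = 2 + 24·5 = 122, valid modulo lcm(24, 21) = 168: x ≡ 122 (mod 168).
Verify: 122 mod 8 = 2, 122 mod 6 = 2, 122 mod 21 = 17.

x ≡ 122 (mod 168).


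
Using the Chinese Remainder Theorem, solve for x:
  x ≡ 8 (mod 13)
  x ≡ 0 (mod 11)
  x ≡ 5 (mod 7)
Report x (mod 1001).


Moduli 13, 11, 7 are pairwise coprime; by CRT there is a unique solution modulo M = 13 · 11 · 7 = 1001.
Solve pairwise, accumulating the modulus:
  Start with x ≡ 8 (mod 13).
  Combine with x ≡ 0 (mod 11): since gcd(13, 11) = 1, we get a unique residue mod 143.
    Write x = 8 + 13·t and substitute into x ≡ 0 (mod 11): 13·t ≡ 0 − 8 = -8 (mod 11).
    Reduce coefficients mod 11: 2·t ≡ 3 (mod 11).
    The inverse of 2 mod 11 is 6 (since 2·6 = 12 = 1·11 + 1), so t ≡ 6·3 = 18 ≡ 7 (mod 11).
    Then x = 8 + 13·7 = 99, valid modulo lcm(13, 11) = 143: x ≡ 99 (mod 143).
  Combine with x ≡ 5 (mod 7): since gcd(143, 7) = 1, we get a unique residue mod 1001.
    Write x = 99 + 143·t and substitute into x ≡ 5 (mod 7): 143·t ≡ 5 − 99 = -94 (mod 7).
    Reduce coefficients mod 7: 3·t ≡ 4 (mod 7).
    The inverse of 3 mod 7 is 5 (since 3·5 = 15 = 2·7 + 1), so t ≡ 5·4 = 20 ≡ 6 (mod 7).
    Then x = 99 + 143·6 = 957, valid modulo lcm(143, 7) = 1001: x ≡ 957 (mod 1001).
Verify: 957 mod 13 = 8 ✓, 957 mod 11 = 0 ✓, 957 mod 7 = 5 ✓.

x ≡ 957 (mod 1001).


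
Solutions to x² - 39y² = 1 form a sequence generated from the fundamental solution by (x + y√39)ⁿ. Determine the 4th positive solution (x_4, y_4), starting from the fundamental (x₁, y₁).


Step 1: Find the fundamental solution (x₁, y₁) of x² - 39y² = 1.
  Expand √39 as a continued fraction. a₀ = ⌊√39⌋ = 6; iterate m_{k+1} = d_k·a_k − m_k, d_{k+1} = (39 − m_{k+1}²)/d_k, a_{k+1} = ⌊(a₀ + m_{k+1})/d_{k+1}⌋ (starting m₀ = 0, d₀ = 1), with convergents p_k = a_k·p_{k-1} + p_{k-2}, q_k = a_k·q_{k-1} + q_{k-2} (p₋₁ = 1, q₋₁ = 0):
  k = 0: a₀ = 6; p₀/q₀ = 6/1; p₀² − 39·q₀² = 36 − 39 = -3.
  k = 1: m = 6, d = 3, a = ⌊(6 + 6)/3⌋ = 4; p/q = (4·6 + 1)/(4·1 + 0) = 25/4; p² − 39·q² = 625 − 624 = 1.
  The first convergent with p² − 39·q² = 1 gives the fundamental solution (x₁, y₁) = (25, 4).
Step 2: Apply the recurrence (x_{n+1}, y_{n+1}) = (x₁x_n + 39y₁y_n, x₁y_n + y₁x_n) repeatedly.
  From (x_1, y_1) = (25, 4): x_2 = 25·25 + 39·4·4 = 1249; y_2 = 25·4 + 4·25 = 200.
  From (x_2, y_2) = (1249, 200): x_3 = 25·1249 + 39·4·200 = 62425; y_3 = 25·200 + 4·1249 = 9996.
  From (x_3, y_3) = (62425, 9996): x_4 = 25·62425 + 39·4·9996 = 3120001; y_4 = 25·9996 + 4·62425 = 499600.
Step 3: Verify x_4² - 39·y_4² = 9734406240001 - 9734406240000 = 1 (should be 1). ✓

(x_1, y_1) = (25, 4); (x_4, y_4) = (3120001, 499600).


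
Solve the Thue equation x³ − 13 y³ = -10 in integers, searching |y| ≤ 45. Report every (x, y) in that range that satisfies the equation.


The equation is x³ - 13y³ = -10. For fixed y, x³ = 13·y³ − 10, so a solution requires the RHS to be a perfect cube.
Strategy: iterate y from -45 to 45, compute RHS = 13·y³ − 10, and check whether it is a (positive or negative) perfect cube.
Check small values of y:
  y = 0: RHS = -10 is not a perfect cube.
  y = 1: RHS = 3 is not a perfect cube.
  y = -1: RHS = -23 is not a perfect cube.
  y = 2: RHS = 94 is not a perfect cube.
  y = -2: RHS = -114 is not a perfect cube.
  y = 3: RHS = 341 is not a perfect cube.
  y = -3: RHS = -361 is not a perfect cube.
Continuing the search up to |y| = 45 finds no solutions either.
No (x, y) in the scanned range satisfies the equation.

No integer solutions with |y| ≤ 45.


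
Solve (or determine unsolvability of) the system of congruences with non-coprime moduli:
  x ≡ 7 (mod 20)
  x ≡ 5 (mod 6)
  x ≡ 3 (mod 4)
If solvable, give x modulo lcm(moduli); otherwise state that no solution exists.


Moduli 20, 6, 4 are not pairwise coprime, so CRT works modulo lcm(m_i) when all pairwise compatibility conditions hold.
Pairwise compatibility: gcd(m_i, m_j) must divide a_i - a_j for every pair.
Merge one congruence at a time:
  Start: x ≡ 7 (mod 20).
  Combine with x ≡ 5 (mod 6): gcd(20, 6) = 2; 5 - 7 = -2, which IS divisible by 2, so compatible.
    Write x = 7 + 20·t and substitute into x ≡ 5 (mod 6): 20·t ≡ 5 − 7 = -2 (mod 6).
    Divide the congruence (and modulus) by g = 2: 10·t ≡ -1 (mod 3).
    Reduce coefficients mod 3: 1·t ≡ 2 (mod 3).
    So t ≡ 2 (mod 3).
    Then x = 7 + 20·2 = 47, valid modulo lcm(20, 6) = 60: x ≡ 47 (mod 60).
  Combine with x ≡ 3 (mod 4): gcd(60, 4) = 4; 3 - 47 = -44, which IS divisible by 4, so compatible.
    Write x = 47 + 60·t and substitute into x ≡ 3 (mod 4): 60·t ≡ 3 − 47 = -44 (mod 4).
    Divide the congruence (and modulus) by g = 4: 15·t ≡ -11 (mod 1).
    Modulo 1 every t works; take t = 0.
    Then x = 47 + 60·0 = 47, valid modulo lcm(60, 4) = 60: x ≡ 47 (mod 60).
Verify: 47 mod 20 = 7, 47 mod 6 = 5, 47 mod 4 = 3.

x ≡ 47 (mod 60).


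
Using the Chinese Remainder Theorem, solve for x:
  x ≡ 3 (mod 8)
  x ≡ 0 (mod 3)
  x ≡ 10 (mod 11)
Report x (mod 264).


Moduli 8, 3, 11 are pairwise coprime; by CRT there is a unique solution modulo M = 8 · 3 · 11 = 264.
Solve pairwise, accumulating the modulus:
  Start with x ≡ 3 (mod 8).
  Combine with x ≡ 0 (mod 3): since gcd(8, 3) = 1, we get a unique residue mod 24.
    Write x = 3 + 8·t and substitute into x ≡ 0 (mod 3): 8·t ≡ 0 − 3 = -3 (mod 3).
    Reduce coefficients mod 3: 2·t ≡ 0 (mod 3).
    The inverse of 2 mod 3 is 2 (since 2·2 = 4 = 1·3 + 1), so t ≡ 2·0 = 0 ≡ 0 (mod 3).
    Then x = 3 + 8·0 = 3, valid modulo lcm(8, 3) = 24: x ≡ 3 (mod 24).
  Combine with x ≡ 10 (mod 11): since gcd(24, 11) = 1, we get a unique residue mod 264.
    Write x = 3 + 24·t and substitute into x ≡ 10 (mod 11): 24·t ≡ 10 − 3 = 7 (mod 11).
    Reduce coefficients mod 11: 2·t ≡ 7 (mod 11).
    The inverse of 2 mod 11 is 6 (since 2·6 = 12 = 1·11 + 1), so t ≡ 6·7 = 42 ≡ 9 (mod 11).
    Then x = 3 + 24·9 = 219, valid modulo lcm(24, 11) = 264: x ≡ 219 (mod 264).
Verify: 219 mod 8 = 3 ✓, 219 mod 3 = 0 ✓, 219 mod 11 = 10 ✓.

x ≡ 219 (mod 264).


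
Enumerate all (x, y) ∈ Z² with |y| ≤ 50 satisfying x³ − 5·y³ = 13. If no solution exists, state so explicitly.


The equation is x³ - 5y³ = 13. For fixed y, x³ = 5·y³ + 13, so a solution requires the RHS to be a perfect cube.
Strategy: iterate y from -50 to 50, compute RHS = 5·y³ + 13, and check whether it is a (positive or negative) perfect cube.
Check small values of y:
  y = 0: RHS = 13 is not a perfect cube.
  y = 1: RHS = 18 is not a perfect cube.
  y = -1: RHS = 8 = (2)³ ⇒ x = 2 works.
  y = 2: RHS = 53 is not a perfect cube.
  y = -2: RHS = -27 = (-3)³ ⇒ x = -3 works.
  y = 3: RHS = 148 is not a perfect cube.
  y = -3: RHS = -122 is not a perfect cube.
Continuing, at y = 7: RHS = 1728 = (12)³ ⇒ x = 12 works.
Searching the remaining y in |y| ≤ 50 finds no further solutions.
Collected solutions: (2, -1), (-3, -2), (12, 7).

Solutions (with |y| ≤ 50): (2, -1), (-3, -2), (12, 7).


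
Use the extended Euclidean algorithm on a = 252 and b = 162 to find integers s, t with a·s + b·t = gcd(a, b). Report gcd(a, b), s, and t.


Euclidean algorithm on (252, 162) — divide until remainder is 0:
  252 = 1 · 162 + 90
  162 = 1 · 90 + 72
  90 = 1 · 72 + 18
  72 = 4 · 18 + 0
gcd(252, 162) = 18.
Track Bezout coefficients alongside the remainders: start with r₀ = 252 = a·1 + b·0 (s = 1, t = 0) and r₁ = 162 = a·0 + b·1 (s = 0, t = 1); each new remainder r_{k+1} = r_{k-1} − q_k·r_k inherits s_{k+1} = s_{k-1} − q_k·s_k, t_{k+1} = t_{k-1} − q_k·t_k, so r_k = a·s_k + b·t_k at every step:
  q = 1: r = 90, s = 1 − 1·0 = 1, t = 0 − 1·1 = -1  (check: 252·1 + 162·(-1) = 90)
  q = 1: r = 72, s = 0 − 1·1 = -1, t = 1 − 1·(-1) = 2  (check: 252·(-1) + 162·2 = 72)
  q = 1: r = 18, s = 1 − 1·(-1) = 2, t = -1 − 1·2 = -3  (check: 252·2 + 162·(-3) = 18)
The row with r = 18 (the gcd) gives the Bezout coefficients s = 2, t = -3.
Result: 252 · (2) + 162 · (-3) = 18.

gcd(252, 162) = 18; s = 2, t = -3 (check: 252·2 + 162·(-3) = 18).


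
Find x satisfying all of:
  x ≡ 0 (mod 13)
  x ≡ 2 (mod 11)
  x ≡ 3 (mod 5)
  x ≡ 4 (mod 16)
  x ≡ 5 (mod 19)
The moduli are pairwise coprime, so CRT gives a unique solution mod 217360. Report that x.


Product of moduli M = 13 · 11 · 5 · 16 · 19 = 217360.
Merge one congruence at a time:
  Start: x ≡ 0 (mod 13).
  Combine with x ≡ 2 (mod 11); new modulus lcm = 143.
    Write x = 0 + 13·t and substitute into x ≡ 2 (mod 11): 13·t ≡ 2 − 0 = 2 (mod 11).
    Reduce coefficients mod 11: 2·t ≡ 2 (mod 11).
    The inverse of 2 mod 11 is 6 (since 2·6 = 12 = 1·11 + 1), so t ≡ 6·2 = 12 ≡ 1 (mod 11).
    Then x = 0 + 13·1 = 13, valid modulo lcm(13, 11) = 143: x ≡ 13 (mod 143).
  Combine with x ≡ 3 (mod 5); new modulus lcm = 715.
    Write x = 13 + 143·t and substitute into x ≡ 3 (mod 5): 143·t ≡ 3 − 13 = -10 (mod 5).
    Reduce coefficients mod 5: 3·t ≡ 0 (mod 5).
    The inverse of 3 mod 5 is 2 (since 3·2 = 6 = 1·5 + 1), so t ≡ 2·0 = 0 ≡ 0 (mod 5).
    Then x = 13 + 143·0 = 13, valid modulo lcm(143, 5) = 715: x ≡ 13 (mod 715).
  Combine with x ≡ 4 (mod 16); new modulus lcm = 11440.
    Write x = 13 + 715·t and substitute into x ≡ 4 (mod 16): 715·t ≡ 4 − 13 = -9 (mod 16).
    Reduce coefficients mod 16: 11·t ≡ 7 (mod 16).
    The inverse of 11 mod 16 is 3 (since 11·3 = 33 = 2·16 + 1), so t ≡ 3·7 = 21 ≡ 5 (mod 16).
    Then x = 13 + 715·5 = 3588, valid modulo lcm(715, 16) = 11440: x ≡ 3588 (mod 11440).
  Combine with x ≡ 5 (mod 19); new modulus lcm = 217360.
    Write x = 3588 + 11440·t and substitute into x ≡ 5 (mod 19): 11440·t ≡ 5 − 3588 = -3583 (mod 19).
    Reduce coefficients mod 19: 2·t ≡ 8 (mod 19).
    The inverse of 2 mod 19 is 10 (since 2·10 = 20 = 1·19 + 1), so t ≡ 10·8 = 80 ≡ 4 (mod 19).
    Then x = 3588 + 11440·4 = 49348, valid modulo lcm(11440, 19) = 217360: x ≡ 49348 (mod 217360).
Verify against each original: 49348 mod 13 = 0, 49348 mod 11 = 2, 49348 mod 5 = 3, 49348 mod 16 = 4, 49348 mod 19 = 5.

x ≡ 49348 (mod 217360).


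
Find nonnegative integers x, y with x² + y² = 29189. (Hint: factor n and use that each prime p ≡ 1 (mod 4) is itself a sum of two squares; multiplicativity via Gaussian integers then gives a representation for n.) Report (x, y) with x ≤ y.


Step 1: Factor n = 29189 = 17^2 · 101.
Step 2: Check the mod-4 condition on each prime factor: 17 ≡ 1 (mod 4), exponent 2; 101 ≡ 1 (mod 4), exponent 1.
All primes ≡ 3 (mod 4) appear to even exponent (or don't appear), so by the two-squares theorem n IS expressible as a sum of two squares.
Step 3: Build a representation. Here n = 17 · 17 · 101 is a product of primes ≡ 1 (mod 4). Each prime p ≡ 1 (mod 4) is itself a sum of two squares; find a² by testing p − a² for a perfect square:
  17: 17 − 1² = 16 = 4² ⇒ 17 = 1² + 4².
  101: 101 − 1² = 100 = 10² ⇒ 101 = 1² + 10².
  Combine using the Brahmagupta–Fibonacci identity (a² + b²)(c² + d²) = (ac − bd)² + (ad + bc)² = (ac + bd)² + (ad − bc)²:
  17 · 17 = 289: from (1² + 4²)(1² + 4²), take (1·1 − 4·4, 1·4 + 4·1) = (1 − 16, 4 + 4) = (-15, 8); dropping signs (only squares matter) gives (15, 8); check 15² + 8² = 225 + 64 = 289 ✓.
  289 · 101 = 29189: from (15² + 8²)(1² + 10²), take (15·1 − 8·10, 15·10 + 8·1) = (15 − 80, 150 + 8) = (-65, 158); dropping signs (only squares matter) gives (65, 158); check 65² + 158² = 4225 + 24964 = 29189 ✓.
Step 4: Order so x ≤ y and verify: 65² + 158² = 4225 + 24964 = 29189 = n. ✓

n = 29189 = 65² + 158² (one valid representation with x ≤ y).


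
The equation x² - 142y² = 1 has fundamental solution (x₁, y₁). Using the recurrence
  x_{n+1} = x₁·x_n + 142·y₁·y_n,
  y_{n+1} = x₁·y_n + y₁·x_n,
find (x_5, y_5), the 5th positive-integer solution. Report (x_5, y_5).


Step 1: Find the fundamental solution (x₁, y₁) of x² - 142y² = 1.
  Expand √142 as a continued fraction. a₀ = ⌊√142⌋ = 11; iterate m_{k+1} = d_k·a_k − m_k, d_{k+1} = (142 − m_{k+1}²)/d_k, a_{k+1} = ⌊(a₀ + m_{k+1})/d_{k+1}⌋ (starting m₀ = 0, d₀ = 1), with convergents p_k = a_k·p_{k-1} + p_{k-2}, q_k = a_k·q_{k-1} + q_{k-2} (p₋₁ = 1, q₋₁ = 0):
  k = 0: a₀ = 11; p₀/q₀ = 11/1; p₀² − 142·q₀² = 121 − 142 = -21.
  k = 1: m = 11, d = 21, a = ⌊(11 + 11)/21⌋ = 1; p/q = (1·11 + 1)/(1·1 + 0) = 12/1; p² − 142·q² = 144 − 142 = 2.
  k = 2: m = 10, d = 2, a = ⌊(11 + 10)/2⌋ = 10; p/q = (10·12 + 11)/(10·1 + 1) = 131/11; p² − 142·q² = 17161 − 17182 = -21.
  k = 3: m = 10, d = 21, a = ⌊(11 + 10)/21⌋ = 1; p/q = (1·131 + 12)/(1·11 + 1) = 143/12; p² − 142·q² = 20449 − 20448 = 1.
  The first convergent with p² − 142·q² = 1 gives the fundamental solution (x₁, y₁) = (143, 12).
Step 2: Apply the recurrence (x_{n+1}, y_{n+1}) = (x₁x_n + 142y₁y_n, x₁y_n + y₁x_n) repeatedly.
  From (x_1, y_1) = (143, 12): x_2 = 143·143 + 142·12·12 = 40897; y_2 = 143·12 + 12·143 = 3432.
  From (x_2, y_2) = (40897, 3432): x_3 = 143·40897 + 142·12·3432 = 11696399; y_3 = 143·3432 + 12·40897 = 981540.
  From (x_3, y_3) = (11696399, 981540): x_4 = 143·11696399 + 142·12·981540 = 3345129217; y_4 = 143·981540 + 12·11696399 = 280717008.
  From (x_4, y_4) = (3345129217, 280717008): x_5 = 143·3345129217 + 142·12·280717008 = 956695259663; y_5 = 143·280717008 + 12·3345129217 = 80284082748.
Step 3: Verify x_5² - 142·y_5² = 915265819861654994873569 - 915265819861654994873568 = 1 (should be 1). ✓

(x_1, y_1) = (143, 12); (x_5, y_5) = (956695259663, 80284082748).


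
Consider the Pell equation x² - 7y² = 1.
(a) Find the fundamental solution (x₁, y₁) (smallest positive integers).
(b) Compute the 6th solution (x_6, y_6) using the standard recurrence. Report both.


Step 1: Find the fundamental solution (x₁, y₁) of x² - 7y² = 1.
  Expand √7 as a continued fraction. a₀ = ⌊√7⌋ = 2; iterate m_{k+1} = d_k·a_k − m_k, d_{k+1} = (7 − m_{k+1}²)/d_k, a_{k+1} = ⌊(a₀ + m_{k+1})/d_{k+1}⌋ (starting m₀ = 0, d₀ = 1), with convergents p_k = a_k·p_{k-1} + p_{k-2}, q_k = a_k·q_{k-1} + q_{k-2} (p₋₁ = 1, q₋₁ = 0):
  k = 0: a₀ = 2; p₀/q₀ = 2/1; p₀² − 7·q₀² = 4 − 7 = -3.
  k = 1: m = 2, d = 3, a = ⌊(2 + 2)/3⌋ = 1; p/q = (1·2 + 1)/(1·1 + 0) = 3/1; p² − 7·q² = 9 − 7 = 2.
  k = 2: m = 1, d = 2, a = ⌊(2 + 1)/2⌋ = 1; p/q = (1·3 + 2)/(1·1 + 1) = 5/2; p² − 7·q² = 25 − 28 = -3.
  k = 3: m = 1, d = 3, a = ⌊(2 + 1)/3⌋ = 1; p/q = (1·5 + 3)/(1·2 + 1) = 8/3; p² − 7·q² = 64 − 63 = 1.
  The first convergent with p² − 7·q² = 1 gives the fundamental solution (x₁, y₁) = (8, 3).
Step 2: Apply the recurrence (x_{n+1}, y_{n+1}) = (x₁x_n + 7y₁y_n, x₁y_n + y₁x_n) repeatedly.
  From (x_1, y_1) = (8, 3): x_2 = 8·8 + 7·3·3 = 127; y_2 = 8·3 + 3·8 = 48.
  From (x_2, y_2) = (127, 48): x_3 = 8·127 + 7·3·48 = 2024; y_3 = 8·48 + 3·127 = 765.
  From (x_3, y_3) = (2024, 765): x_4 = 8·2024 + 7·3·765 = 32257; y_4 = 8·765 + 3·2024 = 12192.
  From (x_4, y_4) = (32257, 12192): x_5 = 8·32257 + 7·3·12192 = 514088; y_5 = 8·12192 + 3·32257 = 194307.
  From (x_5, y_5) = (514088, 194307): x_6 = 8·514088 + 7·3·194307 = 8193151; y_6 = 8·194307 + 3·514088 = 3096720.
Step 3: Verify x_6² - 7·y_6² = 67127723308801 - 67127723308800 = 1 (should be 1). ✓

(x_1, y_1) = (8, 3); (x_6, y_6) = (8193151, 3096720).


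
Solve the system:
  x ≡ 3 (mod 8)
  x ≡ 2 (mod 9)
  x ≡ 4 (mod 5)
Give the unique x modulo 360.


Moduli 8, 9, 5 are pairwise coprime; by CRT there is a unique solution modulo M = 8 · 9 · 5 = 360.
Solve pairwise, accumulating the modulus:
  Start with x ≡ 3 (mod 8).
  Combine with x ≡ 2 (mod 9): since gcd(8, 9) = 1, we get a unique residue mod 72.
    Write x = 3 + 8·t and substitute into x ≡ 2 (mod 9): 8·t ≡ 2 − 3 = -1 (mod 9).
    Reduce coefficients mod 9: 8·t ≡ 8 (mod 9).
    The inverse of 8 mod 9 is 8 (since 8·8 = 64 = 7·9 + 1), so t ≡ 8·8 = 64 ≡ 1 (mod 9).
    Then x = 3 + 8·1 = 11, valid modulo lcm(8, 9) = 72: x ≡ 11 (mod 72).
  Combine with x ≡ 4 (mod 5): since gcd(72, 5) = 1, we get a unique residue mod 360.
    Write x = 11 + 72·t and substitute into x ≡ 4 (mod 5): 72·t ≡ 4 − 11 = -7 (mod 5).
    Reduce coefficients mod 5: 2·t ≡ 3 (mod 5).
    The inverse of 2 mod 5 is 3 (since 2·3 = 6 = 1·5 + 1), so t ≡ 3·3 = 9 ≡ 4 (mod 5).
    Then x = 11 + 72·4 = 299, valid modulo lcm(72, 5) = 360: x ≡ 299 (mod 360).
Verify: 299 mod 8 = 3 ✓, 299 mod 9 = 2 ✓, 299 mod 5 = 4 ✓.

x ≡ 299 (mod 360).


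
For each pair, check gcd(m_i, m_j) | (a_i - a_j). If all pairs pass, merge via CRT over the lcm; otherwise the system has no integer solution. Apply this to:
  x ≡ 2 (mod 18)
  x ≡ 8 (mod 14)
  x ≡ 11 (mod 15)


Moduli 18, 14, 15 are not pairwise coprime, so CRT works modulo lcm(m_i) when all pairwise compatibility conditions hold.
Pairwise compatibility: gcd(m_i, m_j) must divide a_i - a_j for every pair.
Merge one congruence at a time:
  Start: x ≡ 2 (mod 18).
  Combine with x ≡ 8 (mod 14): gcd(18, 14) = 2; 8 - 2 = 6, which IS divisible by 2, so compatible.
    Write x = 2 + 18·t and substitute into x ≡ 8 (mod 14): 18·t ≡ 8 − 2 = 6 (mod 14).
    Divide the congruence (and modulus) by g = 2: 9·t ≡ 3 (mod 7).
    Reduce coefficients mod 7: 2·t ≡ 3 (mod 7).
    The inverse of 2 mod 7 is 4 (since 2·4 = 8 = 1·7 + 1), so t ≡ 4·3 = 12 ≡ 5 (mod 7).
    Then x = 2 + 18·5 = 92, valid modulo lcm(18, 14) = 126: x ≡ 92 (mod 126).
  Combine with x ≡ 11 (mod 15): gcd(126, 15) = 3; 11 - 92 = -81, which IS divisible by 3, so compatible.
    Write x = 92 + 126·t and substitute into x ≡ 11 (mod 15): 126·t ≡ 11 − 92 = -81 (mod 15).
    Divide the congruence (and modulus) by g = 3: 42·t ≡ -27 (mod 5).
    Reduce coefficients mod 5: 2·t ≡ 3 (mod 5).
    The inverse of 2 mod 5 is 3 (since 2·3 = 6 = 1·5 + 1), so t ≡ 3·3 = 9 ≡ 4 (mod 5).
    Then x = 92 + 126·4 = 596, valid modulo lcm(126, 15) = 630: x ≡ 596 (mod 630).
Verify: 596 mod 18 = 2, 596 mod 14 = 8, 596 mod 15 = 11.

x ≡ 596 (mod 630).


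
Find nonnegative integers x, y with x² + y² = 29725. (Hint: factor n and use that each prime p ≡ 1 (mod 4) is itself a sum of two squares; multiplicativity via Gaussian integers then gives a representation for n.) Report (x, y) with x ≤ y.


Step 1: Factor n = 29725 = 5^2 · 29 · 41.
Step 2: Check the mod-4 condition on each prime factor: 5 ≡ 1 (mod 4), exponent 2; 29 ≡ 1 (mod 4), exponent 1; 41 ≡ 1 (mod 4), exponent 1.
All primes ≡ 3 (mod 4) appear to even exponent (or don't appear), so by the two-squares theorem n IS expressible as a sum of two squares.
Step 3: Build a representation. Group n = k² · m with k = 5 and m = 29 · 41 = 1189 (a product of primes ≡ 1 (mod 4)); a representation of m scales to one of n via (k·x)² + (k·y)² = k²(x² + y²). Each prime p ≡ 1 (mod 4) is itself a sum of two squares; find a² by testing p − a² for a perfect square:
  29: 29 − 1² = 28, 29 − 2² = 25 = 5² ⇒ 29 = 2² + 5².
  41: 41 − 1² = 40, 41 − 2² = 37, 41 − 3² = 32, 41 − 4² = 25 = 5² ⇒ 41 = 4² + 5².
  Combine using the Brahmagupta–Fibonacci identity (a² + b²)(c² + d²) = (ac − bd)² + (ad + bc)² = (ac + bd)² + (ad − bc)²:
  29 · 41 = 1189: from (2² + 5²)(4² + 5²), take (2·4 − 5·5, 2·5 + 5·4) = (8 − 25, 10 + 20) = (-17, 30); dropping signs (only squares matter) gives (17, 30); check 17² + 30² = 289 + 900 = 1189 ✓.
  Scale by k = 5: (5·17, 5·30) = (85, 150).
Step 4: Order so x ≤ y and verify: 85² + 150² = 7225 + 22500 = 29725 = n. ✓

n = 29725 = 85² + 150² (one valid representation with x ≤ y).


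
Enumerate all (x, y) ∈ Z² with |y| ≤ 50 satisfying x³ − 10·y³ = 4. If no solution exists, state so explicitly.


The equation is x³ - 10y³ = 4. For fixed y, x³ = 10·y³ + 4, so a solution requires the RHS to be a perfect cube.
Strategy: iterate y from -50 to 50, compute RHS = 10·y³ + 4, and check whether it is a (positive or negative) perfect cube.
Check small values of y:
  y = 0: RHS = 4 is not a perfect cube.
  y = 1: RHS = 14 is not a perfect cube.
  y = -1: RHS = -6 is not a perfect cube.
  y = 2: RHS = 84 is not a perfect cube.
  y = -2: RHS = -76 is not a perfect cube.
  y = 3: RHS = 274 is not a perfect cube.
  y = -3: RHS = -266 is not a perfect cube.
Continuing the search up to |y| = 50 finds no solutions either.
No (x, y) in the scanned range satisfies the equation.

No integer solutions with |y| ≤ 50.


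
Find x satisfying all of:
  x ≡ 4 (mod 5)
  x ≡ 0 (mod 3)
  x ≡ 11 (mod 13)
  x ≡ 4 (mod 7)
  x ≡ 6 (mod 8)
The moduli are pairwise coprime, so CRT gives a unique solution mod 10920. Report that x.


Product of moduli M = 5 · 3 · 13 · 7 · 8 = 10920.
Merge one congruence at a time:
  Start: x ≡ 4 (mod 5).
  Combine with x ≡ 0 (mod 3); new modulus lcm = 15.
    Write x = 4 + 5·t and substitute into x ≡ 0 (mod 3): 5·t ≡ 0 − 4 = -4 (mod 3).
    Reduce coefficients mod 3: 2·t ≡ 2 (mod 3).
    The inverse of 2 mod 3 is 2 (since 2·2 = 4 = 1·3 + 1), so t ≡ 2·2 = 4 ≡ 1 (mod 3).
    Then x = 4 + 5·1 = 9, valid modulo lcm(5, 3) = 15: x ≡ 9 (mod 15).
  Combine with x ≡ 11 (mod 13); new modulus lcm = 195.
    Write x = 9 + 15·t and substitute into x ≡ 11 (mod 13): 15·t ≡ 11 − 9 = 2 (mod 13).
    Reduce coefficients mod 13: 2·t ≡ 2 (mod 13).
    The inverse of 2 mod 13 is 7 (since 2·7 = 14 = 1·13 + 1), so t ≡ 7·2 = 14 ≡ 1 (mod 13).
    Then x = 9 + 15·1 = 24, valid modulo lcm(15, 13) = 195: x ≡ 24 (mod 195).
  Combine with x ≡ 4 (mod 7); new modulus lcm = 1365.
    Write x = 24 + 195·t and substitute into x ≡ 4 (mod 7): 195·t ≡ 4 − 24 = -20 (mod 7).
    Reduce coefficients mod 7: 6·t ≡ 1 (mod 7).
    The inverse of 6 mod 7 is 6 (since 6·6 = 36 = 5·7 + 1), so t ≡ 6·1 = 6 ≡ 6 (mod 7).
    Then x = 24 + 195·6 = 1194, valid modulo lcm(195, 7) = 1365: x ≡ 1194 (mod 1365).
  Combine with x ≡ 6 (mod 8); new modulus lcm = 10920.
    Write x = 1194 + 1365·t and substitute into x ≡ 6 (mod 8): 1365·t ≡ 6 − 1194 = -1188 (mod 8).
    Reduce coefficients mod 8: 5·t ≡ 4 (mod 8).
    The inverse of 5 mod 8 is 5 (since 5·5 = 25 = 3·8 + 1), so t ≡ 5·4 = 20 ≡ 4 (mod 8).
    Then x = 1194 + 1365·4 = 6654, valid modulo lcm(1365, 8) = 10920: x ≡ 6654 (mod 10920).
Verify against each original: 6654 mod 5 = 4, 6654 mod 3 = 0, 6654 mod 13 = 11, 6654 mod 7 = 4, 6654 mod 8 = 6.

x ≡ 6654 (mod 10920).


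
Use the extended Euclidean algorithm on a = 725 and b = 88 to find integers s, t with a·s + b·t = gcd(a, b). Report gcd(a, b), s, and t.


Euclidean algorithm on (725, 88) — divide until remainder is 0:
  725 = 8 · 88 + 21
  88 = 4 · 21 + 4
  21 = 5 · 4 + 1
  4 = 4 · 1 + 0
gcd(725, 88) = 1.
Track Bezout coefficients alongside the remainders: start with r₀ = 725 = a·1 + b·0 (s = 1, t = 0) and r₁ = 88 = a·0 + b·1 (s = 0, t = 1); each new remainder r_{k+1} = r_{k-1} − q_k·r_k inherits s_{k+1} = s_{k-1} − q_k·s_k, t_{k+1} = t_{k-1} − q_k·t_k, so r_k = a·s_k + b·t_k at every step:
  q = 8: r = 21, s = 1 − 8·0 = 1, t = 0 − 8·1 = -8  (check: 725·1 + 88·(-8) = 21)
  q = 4: r = 4, s = 0 − 4·1 = -4, t = 1 − 4·(-8) = 33  (check: 725·(-4) + 88·33 = 4)
  q = 5: r = 1, s = 1 − 5·(-4) = 21, t = -8 − 5·33 = -173  (check: 725·21 + 88·(-173) = 1)
The row with r = 1 (the gcd) gives the Bezout coefficients s = 21, t = -173.
Result: 725 · (21) + 88 · (-173) = 1.

gcd(725, 88) = 1; s = 21, t = -173 (check: 725·21 + 88·(-173) = 1).


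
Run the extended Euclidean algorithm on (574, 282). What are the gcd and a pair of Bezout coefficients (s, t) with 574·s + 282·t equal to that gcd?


Euclidean algorithm on (574, 282) — divide until remainder is 0:
  574 = 2 · 282 + 10
  282 = 28 · 10 + 2
  10 = 5 · 2 + 0
gcd(574, 282) = 2.
Track Bezout coefficients alongside the remainders: start with r₀ = 574 = a·1 + b·0 (s = 1, t = 0) and r₁ = 282 = a·0 + b·1 (s = 0, t = 1); each new remainder r_{k+1} = r_{k-1} − q_k·r_k inherits s_{k+1} = s_{k-1} − q_k·s_k, t_{k+1} = t_{k-1} − q_k·t_k, so r_k = a·s_k + b·t_k at every step:
  q = 2: r = 10, s = 1 − 2·0 = 1, t = 0 − 2·1 = -2  (check: 574·1 + 282·(-2) = 10)
  q = 28: r = 2, s = 0 − 28·1 = -28, t = 1 − 28·(-2) = 57  (check: 574·(-28) + 282·57 = 2)
The row with r = 2 (the gcd) gives the Bezout coefficients s = -28, t = 57.
Result: 574 · (-28) + 282 · (57) = 2.

gcd(574, 282) = 2; s = -28, t = 57 (check: 574·(-28) + 282·57 = 2).


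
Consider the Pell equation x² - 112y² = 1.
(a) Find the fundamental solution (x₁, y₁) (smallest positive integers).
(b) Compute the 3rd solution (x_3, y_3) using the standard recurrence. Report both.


Step 1: Find the fundamental solution (x₁, y₁) of x² - 112y² = 1.
  Expand √112 as a continued fraction. a₀ = ⌊√112⌋ = 10; iterate m_{k+1} = d_k·a_k − m_k, d_{k+1} = (112 − m_{k+1}²)/d_k, a_{k+1} = ⌊(a₀ + m_{k+1})/d_{k+1}⌋ (starting m₀ = 0, d₀ = 1), with convergents p_k = a_k·p_{k-1} + p_{k-2}, q_k = a_k·q_{k-1} + q_{k-2} (p₋₁ = 1, q₋₁ = 0):
  k = 0: a₀ = 10; p₀/q₀ = 10/1; p₀² − 112·q₀² = 100 − 112 = -12.
  k = 1: m = 10, d = 12, a = ⌊(10 + 10)/12⌋ = 1; p/q = (1·10 + 1)/(1·1 + 0) = 11/1; p² − 112·q² = 121 − 112 = 9.
  k = 2: m = 2, d = 9, a = ⌊(10 + 2)/9⌋ = 1; p/q = (1·11 + 10)/(1·1 + 1) = 21/2; p² − 112·q² = 441 − 448 = -7.
  k = 3: m = 7, d = 7, a = ⌊(10 + 7)/7⌋ = 2; p/q = (2·21 + 11)/(2·2 + 1) = 53/5; p² − 112·q² = 2809 − 2800 = 9.
  k = 4: m = 7, d = 9, a = ⌊(10 + 7)/9⌋ = 1; p/q = (1·53 + 21)/(1·5 + 2) = 74/7; p² − 112·q² = 5476 − 5488 = -12.
  k = 5: m = 2, d = 12, a = ⌊(10 + 2)/12⌋ = 1; p/q = (1·74 + 53)/(1·7 + 5) = 127/12; p² − 112·q² = 16129 − 16128 = 1.
  The first convergent with p² − 112·q² = 1 gives the fundamental solution (x₁, y₁) = (127, 12).
Step 2: Apply the recurrence (x_{n+1}, y_{n+1}) = (x₁x_n + 112y₁y_n, x₁y_n + y₁x_n) repeatedly.
  From (x_1, y_1) = (127, 12): x_2 = 127·127 + 112·12·12 = 32257; y_2 = 127·12 + 12·127 = 3048.
  From (x_2, y_2) = (32257, 3048): x_3 = 127·32257 + 112·12·3048 = 8193151; y_3 = 127·3048 + 12·32257 = 774180.
Step 3: Verify x_3² - 112·y_3² = 67127723308801 - 67127723308800 = 1 (should be 1). ✓

(x_1, y_1) = (127, 12); (x_3, y_3) = (8193151, 774180).


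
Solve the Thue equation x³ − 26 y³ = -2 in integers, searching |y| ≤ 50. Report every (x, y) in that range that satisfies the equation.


The equation is x³ - 26y³ = -2. For fixed y, x³ = 26·y³ − 2, so a solution requires the RHS to be a perfect cube.
Strategy: iterate y from -50 to 50, compute RHS = 26·y³ − 2, and check whether it is a (positive or negative) perfect cube.
Check small values of y:
  y = 0: RHS = -2 is not a perfect cube.
  y = 1: RHS = 24 is not a perfect cube.
  y = -1: RHS = -28 is not a perfect cube.
  y = 2: RHS = 206 is not a perfect cube.
  y = -2: RHS = -210 is not a perfect cube.
  y = 3: RHS = 700 is not a perfect cube.
  y = -3: RHS = -704 is not a perfect cube.
Continuing the search up to |y| = 50 finds no solutions either.
No (x, y) in the scanned range satisfies the equation.

No integer solutions with |y| ≤ 50.


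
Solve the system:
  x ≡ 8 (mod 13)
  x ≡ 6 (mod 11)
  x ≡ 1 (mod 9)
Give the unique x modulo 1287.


Moduli 13, 11, 9 are pairwise coprime; by CRT there is a unique solution modulo M = 13 · 11 · 9 = 1287.
Solve pairwise, accumulating the modulus:
  Start with x ≡ 8 (mod 13).
  Combine with x ≡ 6 (mod 11): since gcd(13, 11) = 1, we get a unique residue mod 143.
    Write x = 8 + 13·t and substitute into x ≡ 6 (mod 11): 13·t ≡ 6 − 8 = -2 (mod 11).
    Reduce coefficients mod 11: 2·t ≡ 9 (mod 11).
    The inverse of 2 mod 11 is 6 (since 2·6 = 12 = 1·11 + 1), so t ≡ 6·9 = 54 ≡ 10 (mod 11).
    Then x = 8 + 13·10 = 138, valid modulo lcm(13, 11) = 143: x ≡ 138 (mod 143).
  Combine with x ≡ 1 (mod 9): since gcd(143, 9) = 1, we get a unique residue mod 1287.
    Write x = 138 + 143·t and substitute into x ≡ 1 (mod 9): 143·t ≡ 1 − 138 = -137 (mod 9).
    Reduce coefficients mod 9: 8·t ≡ 7 (mod 9).
    The inverse of 8 mod 9 is 8 (since 8·8 = 64 = 7·9 + 1), so t ≡ 8·7 = 56 ≡ 2 (mod 9).
    Then x = 138 + 143·2 = 424, valid modulo lcm(143, 9) = 1287: x ≡ 424 (mod 1287).
Verify: 424 mod 13 = 8 ✓, 424 mod 11 = 6 ✓, 424 mod 9 = 1 ✓.

x ≡ 424 (mod 1287).


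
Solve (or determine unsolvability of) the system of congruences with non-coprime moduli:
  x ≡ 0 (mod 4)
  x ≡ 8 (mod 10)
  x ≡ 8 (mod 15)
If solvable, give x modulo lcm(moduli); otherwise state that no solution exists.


Moduli 4, 10, 15 are not pairwise coprime, so CRT works modulo lcm(m_i) when all pairwise compatibility conditions hold.
Pairwise compatibility: gcd(m_i, m_j) must divide a_i - a_j for every pair.
Merge one congruence at a time:
  Start: x ≡ 0 (mod 4).
  Combine with x ≡ 8 (mod 10): gcd(4, 10) = 2; 8 - 0 = 8, which IS divisible by 2, so compatible.
    Write x = 0 + 4·t and substitute into x ≡ 8 (mod 10): 4·t ≡ 8 − 0 = 8 (mod 10).
    Divide the congruence (and modulus) by g = 2: 2·t ≡ 4 (mod 5).
    The inverse of 2 mod 5 is 3 (since 2·3 = 6 = 1·5 + 1), so t ≡ 3·4 = 12 ≡ 2 (mod 5).
    Then x = 0 + 4·2 = 8, valid modulo lcm(4, 10) = 20: x ≡ 8 (mod 20).
  Combine with x ≡ 8 (mod 15): gcd(20, 15) = 5; 8 - 8 = 0, which IS divisible by 5, so compatible.
    Write x = 8 + 20·t and substitute into x ≡ 8 (mod 15): 20·t ≡ 8 − 8 = 0 (mod 15).
    Divide the congruence (and modulus) by g = 5: 4·t ≡ 0 (mod 3).
    Reduce coefficients mod 3: 1·t ≡ 0 (mod 3).
    So t ≡ 0 (mod 3).
    Then x = 8 + 20·0 = 8, valid modulo lcm(20, 15) = 60: x ≡ 8 (mod 60).
Verify: 8 mod 4 = 0, 8 mod 10 = 8, 8 mod 15 = 8.

x ≡ 8 (mod 60).


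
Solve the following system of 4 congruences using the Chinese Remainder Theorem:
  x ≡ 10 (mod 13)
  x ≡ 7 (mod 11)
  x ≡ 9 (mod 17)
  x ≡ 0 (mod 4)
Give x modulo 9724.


Product of moduli M = 13 · 11 · 17 · 4 = 9724.
Merge one congruence at a time:
  Start: x ≡ 10 (mod 13).
  Combine with x ≡ 7 (mod 11); new modulus lcm = 143.
    Write x = 10 + 13·t and substitute into x ≡ 7 (mod 11): 13·t ≡ 7 − 10 = -3 (mod 11).
    Reduce coefficients mod 11: 2·t ≡ 8 (mod 11).
    The inverse of 2 mod 11 is 6 (since 2·6 = 12 = 1·11 + 1), so t ≡ 6·8 = 48 ≡ 4 (mod 11).
    Then x = 10 + 13·4 = 62, valid modulo lcm(13, 11) = 143: x ≡ 62 (mod 143).
  Combine with x ≡ 9 (mod 17); new modulus lcm = 2431.
    Write x = 62 + 143·t and substitute into x ≡ 9 (mod 17): 143·t ≡ 9 − 62 = -53 (mod 17).
    Reduce coefficients mod 17: 7·t ≡ 15 (mod 17).
    The inverse of 7 mod 17 is 5 (since 7·5 = 35 = 2·17 + 1), so t ≡ 5·15 = 75 ≡ 7 (mod 17).
    Then x = 62 + 143·7 = 1063, valid modulo lcm(143, 17) = 2431: x ≡ 1063 (mod 2431).
  Combine with x ≡ 0 (mod 4); new modulus lcm = 9724.
    Write x = 1063 + 2431·t and substitute into x ≡ 0 (mod 4): 2431·t ≡ 0 − 1063 = -1063 (mod 4).
    Reduce coefficients mod 4: 3·t ≡ 1 (mod 4).
    The inverse of 3 mod 4 is 3 (since 3·3 = 9 = 2·4 + 1), so t ≡ 3·1 = 3 ≡ 3 (mod 4).
    Then x = 1063 + 2431·3 = 8356, valid modulo lcm(2431, 4) = 9724: x ≡ 8356 (mod 9724).
Verify against each original: 8356 mod 13 = 10, 8356 mod 11 = 7, 8356 mod 17 = 9, 8356 mod 4 = 0.

x ≡ 8356 (mod 9724).


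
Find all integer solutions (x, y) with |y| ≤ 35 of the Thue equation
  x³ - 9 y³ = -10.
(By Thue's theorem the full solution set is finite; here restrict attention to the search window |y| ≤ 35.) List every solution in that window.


The equation is x³ - 9y³ = -10. For fixed y, x³ = 9·y³ − 10, so a solution requires the RHS to be a perfect cube.
Strategy: iterate y from -35 to 35, compute RHS = 9·y³ − 10, and check whether it is a (positive or negative) perfect cube.
Check small values of y:
  y = 0: RHS = -10 is not a perfect cube.
  y = 1: RHS = -1 = (-1)³ ⇒ x = -1 works.
  y = -1: RHS = -19 is not a perfect cube.
  y = 2: RHS = 62 is not a perfect cube.
  y = -2: RHS = -82 is not a perfect cube.
  y = 3: RHS = 233 is not a perfect cube.
  y = -3: RHS = -253 is not a perfect cube.
Continuing the search up to |y| = 35 finds no further solutions beyond those listed.
Collected solutions: (-1, 1).

Solutions (with |y| ≤ 35): (-1, 1).


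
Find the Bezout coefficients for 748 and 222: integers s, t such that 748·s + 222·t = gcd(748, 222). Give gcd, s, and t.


Euclidean algorithm on (748, 222) — divide until remainder is 0:
  748 = 3 · 222 + 82
  222 = 2 · 82 + 58
  82 = 1 · 58 + 24
  58 = 2 · 24 + 10
  24 = 2 · 10 + 4
  10 = 2 · 4 + 2
  4 = 2 · 2 + 0
gcd(748, 222) = 2.
Track Bezout coefficients alongside the remainders: start with r₀ = 748 = a·1 + b·0 (s = 1, t = 0) and r₁ = 222 = a·0 + b·1 (s = 0, t = 1); each new remainder r_{k+1} = r_{k-1} − q_k·r_k inherits s_{k+1} = s_{k-1} − q_k·s_k, t_{k+1} = t_{k-1} − q_k·t_k, so r_k = a·s_k + b·t_k at every step:
  q = 3: r = 82, s = 1 − 3·0 = 1, t = 0 − 3·1 = -3  (check: 748·1 + 222·(-3) = 82)
  q = 2: r = 58, s = 0 − 2·1 = -2, t = 1 − 2·(-3) = 7  (check: 748·(-2) + 222·7 = 58)
  q = 1: r = 24, s = 1 − 1·(-2) = 3, t = -3 − 1·7 = -10  (check: 748·3 + 222·(-10) = 24)
  q = 2: r = 10, s = -2 − 2·3 = -8, t = 7 − 2·(-10) = 27  (check: 748·(-8) + 222·27 = 10)
  q = 2: r = 4, s = 3 − 2·(-8) = 19, t = -10 − 2·27 = -64  (check: 748·19 + 222·(-64) = 4)
  q = 2: r = 2, s = -8 − 2·19 = -46, t = 27 − 2·(-64) = 155  (check: 748·(-46) + 222·155 = 2)
The row with r = 2 (the gcd) gives the Bezout coefficients s = -46, t = 155.
Result: 748 · (-46) + 222 · (155) = 2.

gcd(748, 222) = 2; s = -46, t = 155 (check: 748·(-46) + 222·155 = 2).


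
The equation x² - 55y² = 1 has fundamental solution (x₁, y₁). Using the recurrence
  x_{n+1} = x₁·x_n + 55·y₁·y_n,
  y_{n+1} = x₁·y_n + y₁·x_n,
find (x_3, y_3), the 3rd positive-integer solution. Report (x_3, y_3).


Step 1: Find the fundamental solution (x₁, y₁) of x² - 55y² = 1.
  Expand √55 as a continued fraction. a₀ = ⌊√55⌋ = 7; iterate m_{k+1} = d_k·a_k − m_k, d_{k+1} = (55 − m_{k+1}²)/d_k, a_{k+1} = ⌊(a₀ + m_{k+1})/d_{k+1}⌋ (starting m₀ = 0, d₀ = 1), with convergents p_k = a_k·p_{k-1} + p_{k-2}, q_k = a_k·q_{k-1} + q_{k-2} (p₋₁ = 1, q₋₁ = 0):
  k = 0: a₀ = 7; p₀/q₀ = 7/1; p₀² − 55·q₀² = 49 − 55 = -6.
  k = 1: m = 7, d = 6, a = ⌊(7 + 7)/6⌋ = 2; p/q = (2·7 + 1)/(2·1 + 0) = 15/2; p² − 55·q² = 225 − 220 = 5.
  k = 2: m = 5, d = 5, a = ⌊(7 + 5)/5⌋ = 2; p/q = (2·15 + 7)/(2·2 + 1) = 37/5; p² − 55·q² = 1369 − 1375 = -6.
  k = 3: m = 5, d = 6, a = ⌊(7 + 5)/6⌋ = 2; p/q = (2·37 + 15)/(2·5 + 2) = 89/12; p² − 55·q² = 7921 − 7920 = 1.
  The first convergent with p² − 55·q² = 1 gives the fundamental solution (x₁, y₁) = (89, 12).
Step 2: Apply the recurrence (x_{n+1}, y_{n+1}) = (x₁x_n + 55y₁y_n, x₁y_n + y₁x_n) repeatedly.
  From (x_1, y_1) = (89, 12): x_2 = 89·89 + 55·12·12 = 15841; y_2 = 89·12 + 12·89 = 2136.
  From (x_2, y_2) = (15841, 2136): x_3 = 89·15841 + 55·12·2136 = 2819609; y_3 = 89·2136 + 12·15841 = 380196.
Step 3: Verify x_3² - 55·y_3² = 7950194912881 - 7950194912880 = 1 (should be 1). ✓

(x_1, y_1) = (89, 12); (x_3, y_3) = (2819609, 380196).
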